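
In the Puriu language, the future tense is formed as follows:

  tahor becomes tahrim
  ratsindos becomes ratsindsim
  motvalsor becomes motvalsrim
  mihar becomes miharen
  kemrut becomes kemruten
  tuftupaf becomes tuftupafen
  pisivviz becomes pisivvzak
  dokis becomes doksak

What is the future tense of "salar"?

"salar" has last vowel 'a'. The stems whose last vowel is 'a' (mihar → miharen, tuftupaf → tuftupafen) add -en.
The other patterns: stems whose last vowel is 'o' delete the last vowel and add -im; stems whose last vowel is 'i' delete the last vowel and add -ak.
So salar → salaren.

salaren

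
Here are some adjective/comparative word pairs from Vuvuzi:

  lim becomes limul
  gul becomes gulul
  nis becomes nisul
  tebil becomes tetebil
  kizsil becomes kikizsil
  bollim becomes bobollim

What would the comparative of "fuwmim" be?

gul and tebil both end in -l yet inflect differently (gulul, tetebil), so the final letter is not what conditions the rule; the number of vowels is.
"fuwmim" has 2 vowels. The stems with 2 vowels (tebil → tetebil, kizsil → kikizsil, bollim → bobollim) repeat the first consonant+vowel as a prefix.
The other pattern: stems with 1 vowel add -ul.
So fuwmim → fufuwmim.

fufuwmim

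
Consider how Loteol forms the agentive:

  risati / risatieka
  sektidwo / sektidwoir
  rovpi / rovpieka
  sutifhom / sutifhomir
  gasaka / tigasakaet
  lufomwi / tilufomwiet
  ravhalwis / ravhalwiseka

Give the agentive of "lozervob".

rovpi and lufomwi both end in -i yet inflect differently (rovpieka, tilufomwiet), so the final letter is not what conditions the rule; the first letter is.
"lozervob" begins with l-. The one such stem in the data (lufomwi → tilufomwiet) adds ti- … -et around the stem, so the same rule applies.
So lozervob → tilozervobet.

tilozervobet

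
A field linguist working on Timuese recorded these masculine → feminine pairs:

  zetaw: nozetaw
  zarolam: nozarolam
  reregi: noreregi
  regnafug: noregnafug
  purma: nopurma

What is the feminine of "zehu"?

nozehu

Every pair shown (zetaw → nozetaw, zarolam → nozarolam, reregi → noreregi, …) follows the same rule: add the prefix no-.
So zehu → nozehu.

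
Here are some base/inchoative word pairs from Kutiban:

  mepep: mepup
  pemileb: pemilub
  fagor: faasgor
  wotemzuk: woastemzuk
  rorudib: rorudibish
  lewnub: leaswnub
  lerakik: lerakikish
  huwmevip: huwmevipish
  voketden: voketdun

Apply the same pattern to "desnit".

pemileb and lewnub both end in -b yet inflect differently (pemilub, leaswnub), so the final letter is not what conditions the rule; the last vowel is.
"desnit" has last vowel 'i'. The stems whose last vowel is 'i' (huwmevip → huwmevipish, rorudib → rorudibish, lerakik → lerakikish) add -ish.
The other patterns: stems whose last vowel is 'e' change the last vowel to 'u'; stems whose last vowel is 'o' or 'u' insert -as- after the first vowel.
So desnit → desnitish.

desnitish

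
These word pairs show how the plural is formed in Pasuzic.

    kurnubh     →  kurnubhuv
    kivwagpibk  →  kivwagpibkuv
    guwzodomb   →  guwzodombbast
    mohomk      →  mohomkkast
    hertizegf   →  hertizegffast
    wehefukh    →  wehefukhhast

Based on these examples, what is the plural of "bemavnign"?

kivwagpibk and mohomk both end in -k yet inflect differently (kivwagpibkuv, mohomkkast), so the final letter is not what conditions the rule; the second-to-last letter is.
"bemavnign" has second-to-last letter 'g'. The one such stem in the data (hertizegf → hertizegffast) doubles the final consonant and adds -ast (as do guwzodomb, mohomk), so the same rule applies.
So bemavnign → bemavnignnast.

bemavnignnast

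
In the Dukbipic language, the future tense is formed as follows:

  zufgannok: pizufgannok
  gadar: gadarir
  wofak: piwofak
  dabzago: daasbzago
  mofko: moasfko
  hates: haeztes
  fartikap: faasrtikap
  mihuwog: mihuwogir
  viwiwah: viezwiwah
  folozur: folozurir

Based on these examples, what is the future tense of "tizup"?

tiaszup

mihuwog and mofko both have last vowel 'o' yet inflect differently (mihuwogir, moasfko), so the last vowel is not what conditions the rule; the final letter is.
"tizup" ends in -p. The one such stem in the data (fartikap → faasrtikap) inserts -as- after the first vowel (as do mofko, dabzago), so the same rule applies.
The other patterns: stems ending in -g or -r add -ir; stems ending in -k add the prefix pi-; stems ending in -h or -s insert -ez- after the first vowel.
So tizup → tiaszup.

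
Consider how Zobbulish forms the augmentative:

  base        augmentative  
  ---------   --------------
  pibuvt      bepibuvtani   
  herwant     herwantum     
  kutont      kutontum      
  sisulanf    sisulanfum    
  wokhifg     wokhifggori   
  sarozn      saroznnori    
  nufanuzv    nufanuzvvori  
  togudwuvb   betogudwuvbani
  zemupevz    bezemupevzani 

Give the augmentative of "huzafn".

pibuvt and kutont both end in -t yet inflect differently (bepibuvtani, kutontum), so the final letter is not what conditions the rule; the second-to-last letter is.
"huzafn" has second-to-last letter 'f'. The one such stem in the data (wokhifg → wokhifggori) doubles the final consonant and adds -ori (as do nufanuzv, sarozn), so the same rule applies.
So huzafn → huzafnnori.

huzafnnori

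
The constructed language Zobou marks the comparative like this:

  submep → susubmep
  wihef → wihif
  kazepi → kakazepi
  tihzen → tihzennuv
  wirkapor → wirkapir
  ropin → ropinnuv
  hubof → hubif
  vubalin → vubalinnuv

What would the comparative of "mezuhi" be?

kazepi and ropin both have last vowel 'i' yet inflect differently (kakazepi, ropinnuv), so the last vowel is not what conditions the rule; the final letter is.
"mezuhi" ends in -i. The one such stem in the data (kazepi → kakazepi) repeats the first consonant+vowel as a prefix (as does submep), so the same rule applies.
The other patterns: stems ending in -n double the final consonant and add -uv; stems ending in -f or -r change the last vowel to 'i'.
So mezuhi → memezuhi.

memezuhi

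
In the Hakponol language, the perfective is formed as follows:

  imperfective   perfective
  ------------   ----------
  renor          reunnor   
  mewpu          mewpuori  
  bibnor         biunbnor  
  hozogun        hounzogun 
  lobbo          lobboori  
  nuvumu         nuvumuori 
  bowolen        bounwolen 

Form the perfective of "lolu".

"lolu" ends in a vowel. The stems ending in a vowel (nuvumu → nuvumuori, lobbo → lobboori, mewpu → mewpuori) add -ori.
The other pattern: stems ending in a consonant insert -un- after the first vowel.
So lolu → loluori.

loluori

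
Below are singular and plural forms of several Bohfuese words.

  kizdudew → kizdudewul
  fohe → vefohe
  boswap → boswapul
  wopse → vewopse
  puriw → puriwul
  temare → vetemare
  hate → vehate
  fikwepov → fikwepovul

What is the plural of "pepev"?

temare and kizdudew both have last vowel 'e' yet inflect differently (vetemare, kizdudewul), so the last vowel is not what conditions the rule; the final letter is.
"pepev" ends in -v. The one such stem in the data (fikwepov → fikwepovul) adds -ul, so the same rule applies.
So pepev → pepevul.

pepevul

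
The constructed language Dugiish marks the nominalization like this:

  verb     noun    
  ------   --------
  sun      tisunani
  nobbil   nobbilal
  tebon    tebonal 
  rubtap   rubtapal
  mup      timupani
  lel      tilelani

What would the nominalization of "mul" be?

"mul" has 1 vowel. The stems with 1 vowel (lel → tilelani, sun → tisunani, mup → timupani) add ti- … -ani around the stem.
So mul → timulani.

timulani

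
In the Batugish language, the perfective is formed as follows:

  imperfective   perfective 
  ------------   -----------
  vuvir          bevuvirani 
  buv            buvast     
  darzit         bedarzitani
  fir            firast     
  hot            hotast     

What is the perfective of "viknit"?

fir and vuvir both end in -r yet inflect differently (firast, bevuvirani), so the final letter is not what conditions the rule; the number of vowels is.
"viknit" has 2 vowels. The stems with 2 vowels (vuvir → bevuvirani, darzit → bedarzitani) add be- … -ani around the stem.
So viknit → beviknitani.

beviknitani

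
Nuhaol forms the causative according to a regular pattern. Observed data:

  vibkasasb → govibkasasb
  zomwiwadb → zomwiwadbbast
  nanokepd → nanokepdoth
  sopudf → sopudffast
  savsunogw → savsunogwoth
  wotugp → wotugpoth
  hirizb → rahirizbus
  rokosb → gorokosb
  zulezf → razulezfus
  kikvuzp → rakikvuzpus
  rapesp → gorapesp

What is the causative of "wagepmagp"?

"wagepmagp" has second-to-last letter 'g'. The stems whose second-to-last letter is 'g' (wotugp → wotugpoth, savsunogw → savsunogwoth) add -oth.
The other patterns: stems whose second-to-last letter is 's' add the prefix go-; stems whose second-to-last letter is 'z' add ra- … -us around the stem; stems whose second-to-last letter is 'd' double the final consonant and add -ast.
So wagepmagp → wagepmagpoth.

wagepmagpoth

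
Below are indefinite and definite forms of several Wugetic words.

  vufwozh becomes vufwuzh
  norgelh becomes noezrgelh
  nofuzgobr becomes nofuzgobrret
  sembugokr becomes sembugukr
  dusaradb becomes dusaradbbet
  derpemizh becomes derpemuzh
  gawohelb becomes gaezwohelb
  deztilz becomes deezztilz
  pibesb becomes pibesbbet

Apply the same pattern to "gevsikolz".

derpemizh and norgelh both end in -h yet inflect differently (derpemuzh, noezrgelh), so the final letter is not what conditions the rule; the second-to-last letter is.
"gevsikolz" has second-to-last letter 'l'. The stems whose second-to-last letter is 'l' (deztilz → deezztilz, gawohelb → gaezwohelb, norgelh → noezrgelh) insert -ez- after the first vowel.
The other patterns: stems whose second-to-last letter is 'k' or 'z' change the last vowel to 'u'; stems whose second-to-last letter is 'b', 'd' or 's' double the final consonant and add -et.
So gevsikolz → geezvsikolz.

geezvsikolz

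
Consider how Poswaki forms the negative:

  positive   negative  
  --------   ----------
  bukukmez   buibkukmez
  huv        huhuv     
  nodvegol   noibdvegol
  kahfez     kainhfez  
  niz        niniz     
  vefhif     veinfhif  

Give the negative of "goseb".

"goseb" has 2 vowels. The stems with 2 vowels (vefhif → veinfhif, kahfez → kainhfez) insert -in- after the first vowel.
So goseb → goinseb.

goinseb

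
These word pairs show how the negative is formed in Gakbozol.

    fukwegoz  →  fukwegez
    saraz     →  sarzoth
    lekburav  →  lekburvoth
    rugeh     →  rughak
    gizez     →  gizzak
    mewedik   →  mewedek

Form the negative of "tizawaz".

tizawzoth

gizez and saraz both end in -z yet inflect differently (gizzak, sarzoth), so the final letter is not what conditions the rule; the last vowel is.
"tizawaz" has last vowel 'a'. The stems whose last vowel is 'a' (saraz → sarzoth, lekburav → lekburvoth) delete the last vowel and add -oth.
So tizawaz → tizawzoth.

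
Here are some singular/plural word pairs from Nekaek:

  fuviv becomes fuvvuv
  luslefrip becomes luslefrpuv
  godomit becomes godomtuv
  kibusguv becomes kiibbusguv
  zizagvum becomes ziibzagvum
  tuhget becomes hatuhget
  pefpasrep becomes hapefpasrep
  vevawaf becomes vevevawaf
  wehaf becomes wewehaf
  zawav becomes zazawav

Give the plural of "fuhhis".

"fuhhis" has last vowel 'i'. The stems whose last vowel is 'i' (fuviv → fuvvuv, luslefrip → luslefrpuv, godomit → godomtuv) delete the last vowel and add -uv.
The other patterns: stems whose last vowel is 'u' insert -ib- after the first vowel; stems whose last vowel is 'e' add the prefix ha-; stems whose last vowel is 'a' repeat the first consonant+vowel as a prefix.
So fuhhis → fuhhsuv.

fuhhsuv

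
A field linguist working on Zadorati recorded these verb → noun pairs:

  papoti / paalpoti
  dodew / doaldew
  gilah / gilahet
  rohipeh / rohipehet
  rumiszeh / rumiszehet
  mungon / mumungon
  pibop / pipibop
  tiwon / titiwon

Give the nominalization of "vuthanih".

vuthanihet

"vuthanih" ends in -h. The stems ending in -h (gilah → gilahet, rohipeh → rohipehet, rumiszeh → rumiszehet) add -et.
So vuthanih → vuthanihet.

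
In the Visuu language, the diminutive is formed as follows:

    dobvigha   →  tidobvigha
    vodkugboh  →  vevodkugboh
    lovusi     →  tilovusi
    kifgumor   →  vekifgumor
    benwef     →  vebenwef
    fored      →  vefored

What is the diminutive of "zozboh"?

dobvigha and kifgumor both have 3 vowels yet inflect differently (tidobvigha, vekifgumor), so the number of vowels is not what conditions the rule; whether the stem ends in a vowel or a consonant is.
"zozboh" ends in a consonant. The stems ending in a consonant (benwef → vebenwef, kifgumor → vekifgumor, vodkugboh → vevodkugboh) add the prefix ve-.
So zozboh → vezozboh.

vezozboh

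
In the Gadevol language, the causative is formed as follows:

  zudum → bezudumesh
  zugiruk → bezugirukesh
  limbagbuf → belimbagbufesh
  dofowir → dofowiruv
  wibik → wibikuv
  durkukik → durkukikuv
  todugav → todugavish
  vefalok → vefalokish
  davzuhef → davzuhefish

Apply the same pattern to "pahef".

zugiruk and wibik both end in -k yet inflect differently (bezugirukesh, wibikuv), so the final letter is not what conditions the rule; the last vowel is.
"pahef" has last vowel 'e'. The one such stem in the data (davzuhef → davzuhefish) adds -ish, so the same rule applies.
So pahef → pahefish.

pahefish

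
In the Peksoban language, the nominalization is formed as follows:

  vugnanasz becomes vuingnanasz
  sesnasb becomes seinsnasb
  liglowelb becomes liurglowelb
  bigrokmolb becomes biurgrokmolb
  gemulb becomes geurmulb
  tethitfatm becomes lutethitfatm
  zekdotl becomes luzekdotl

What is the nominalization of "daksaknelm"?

daurksaknelm

"daksaknelm" has second-to-last letter 'l'. The stems whose second-to-last letter is 'l' (liglowelb → liurglowelb, bigrokmolb → biurgrokmolb, gemulb → geurmulb) insert -ur- after the first vowel.
The other patterns: stems whose second-to-last letter is 's' insert -in- after the first vowel; stems whose second-to-last letter is 't' add the prefix lu-.
So daksaknelm → daurksaknelm.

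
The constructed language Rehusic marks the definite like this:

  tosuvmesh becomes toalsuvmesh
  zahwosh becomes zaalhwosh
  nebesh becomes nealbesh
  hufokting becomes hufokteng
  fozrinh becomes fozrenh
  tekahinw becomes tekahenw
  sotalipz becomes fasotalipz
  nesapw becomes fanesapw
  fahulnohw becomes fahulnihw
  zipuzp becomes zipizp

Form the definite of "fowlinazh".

fowlinizh

tosuvmesh and fozrinh both end in -h yet inflect differently (toalsuvmesh, fozrenh), so the final letter is not what conditions the rule; the second-to-last letter is.
"fowlinazh" has second-to-last letter 'z'. The one such stem in the data (zipuzp → zipizp) changes the last vowel to 'i' (as does fahulnohw), so the same rule applies.
So fowlinazh → fowlinizh.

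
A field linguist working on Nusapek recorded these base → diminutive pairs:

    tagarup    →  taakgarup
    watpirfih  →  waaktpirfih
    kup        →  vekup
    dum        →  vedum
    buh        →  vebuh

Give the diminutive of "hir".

tagarup and kup both end in -p yet inflect differently (taakgarup, vekup), so the final letter is not what conditions the rule; the number of vowels is.
"hir" has 1 vowel. The stems with 1 vowel (kup → vekup, dum → vedum, buh → vebuh) add the prefix ve-.
So hir → vehir.

vehir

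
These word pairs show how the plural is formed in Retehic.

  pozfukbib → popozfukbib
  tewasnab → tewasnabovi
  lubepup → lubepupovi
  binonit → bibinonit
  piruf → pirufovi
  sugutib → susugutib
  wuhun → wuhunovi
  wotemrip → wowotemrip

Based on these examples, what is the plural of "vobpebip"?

vovobpebip

pozfukbib and tewasnab both end in -b yet inflect differently (popozfukbib, tewasnabovi), so the final letter is not what conditions the rule; the last vowel is.
"vobpebip" has last vowel 'i'. The stems whose last vowel is 'i' (pozfukbib → popozfukbib, sugutib → susugutib, wotemrip → wowotemrip) repeat the first consonant+vowel as a prefix.
So vobpebip → vovobpebip.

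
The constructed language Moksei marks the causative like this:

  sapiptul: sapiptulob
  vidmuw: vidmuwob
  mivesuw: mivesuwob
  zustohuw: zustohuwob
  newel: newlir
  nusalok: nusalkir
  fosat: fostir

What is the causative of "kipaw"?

kipwir

sapiptul and newel both end in -l yet inflect differently (sapiptulob, newlir), so the final letter is not what conditions the rule; the last vowel is.
"kipaw" has last vowel 'a'. The one such stem in the data (fosat → fostir) deletes the last vowel and adds -ir (as do newel, nusalok), so the same rule applies.
The other pattern: stems whose last vowel is 'u' add -ob.
So kipaw → kipwir.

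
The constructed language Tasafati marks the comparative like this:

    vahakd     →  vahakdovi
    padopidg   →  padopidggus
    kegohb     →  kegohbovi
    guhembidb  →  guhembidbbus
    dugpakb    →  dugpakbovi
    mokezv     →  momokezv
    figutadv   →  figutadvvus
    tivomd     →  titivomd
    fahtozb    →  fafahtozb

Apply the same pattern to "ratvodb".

ratvodbbus

mokezv and figutadv both end in -v yet inflect differently (momokezv, figutadvvus), so the final letter is not what conditions the rule; the second-to-last letter is.
"ratvodb" has second-to-last letter 'd'. The stems whose second-to-last letter is 'd' (figutadv → figutadvvus, padopidg → padopidggus, guhembidb → guhembidbbus) double the final consonant and add -us.
The other patterns: stems whose second-to-last letter is 'm' or 'z' repeat the first consonant+vowel as a prefix; stems whose second-to-last letter is 'h' or 'k' add -ovi.
So ratvodb → ratvodbbus.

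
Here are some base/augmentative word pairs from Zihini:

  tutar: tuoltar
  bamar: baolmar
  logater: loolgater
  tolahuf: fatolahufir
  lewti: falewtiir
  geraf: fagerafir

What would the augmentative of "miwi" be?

"miwi" ends in -i. The one such stem in the data (lewti → falewtiir) adds fa- … -ir around the stem, so the same rule applies.
So miwi → famiwiir.

famiwiir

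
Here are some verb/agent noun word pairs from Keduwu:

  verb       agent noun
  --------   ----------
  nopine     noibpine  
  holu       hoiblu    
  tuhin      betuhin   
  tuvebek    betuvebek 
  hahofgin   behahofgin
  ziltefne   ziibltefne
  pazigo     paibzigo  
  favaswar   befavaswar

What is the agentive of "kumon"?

bekumon

tuvebek and nopine both have last vowel 'e' yet inflect differently (betuvebek, noibpine), so the last vowel is not what conditions the rule; whether the stem ends in a vowel or a consonant is.
"kumon" ends in a consonant. The stems ending in a consonant (favaswar → befavaswar, hahofgin → behahofgin, tuvebek → betuvebek) add the prefix be-.
The other pattern: stems ending in a vowel insert -ib- after the first vowel.
So kumon → bekumon.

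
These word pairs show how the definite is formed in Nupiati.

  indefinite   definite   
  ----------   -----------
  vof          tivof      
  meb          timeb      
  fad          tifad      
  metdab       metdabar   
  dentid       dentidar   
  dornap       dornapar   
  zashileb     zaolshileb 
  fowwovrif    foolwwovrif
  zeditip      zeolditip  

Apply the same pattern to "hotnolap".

hooltnolap

meb and metdab both end in -b yet inflect differently (timeb, metdabar), so the final letter is not what conditions the rule; the number of vowels is.
"hotnolap" has 3 vowels. The stems with 3 vowels (zashileb → zaolshileb, fowwovrif → foolwwovrif, zeditip → zeolditip) insert -ol- after the first vowel.
So hotnolap → hooltnolap.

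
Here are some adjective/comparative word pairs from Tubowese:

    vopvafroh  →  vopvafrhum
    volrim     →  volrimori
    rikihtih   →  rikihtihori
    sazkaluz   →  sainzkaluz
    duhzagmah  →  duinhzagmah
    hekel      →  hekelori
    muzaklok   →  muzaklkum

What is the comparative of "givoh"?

givhum

vopvafroh and rikihtih both end in -h yet inflect differently (vopvafrhum, rikihtihori), so the final letter is not what conditions the rule; the last vowel is.
"givoh" has last vowel 'o'. The stems whose last vowel is 'o' (vopvafroh → vopvafrhum, muzaklok → muzaklkum) delete the last vowel and add -um.
The other patterns: stems whose last vowel is 'e' or 'i' add -ori; stems whose last vowel is 'a' or 'u' insert -in- after the first vowel.
So givoh → givhum.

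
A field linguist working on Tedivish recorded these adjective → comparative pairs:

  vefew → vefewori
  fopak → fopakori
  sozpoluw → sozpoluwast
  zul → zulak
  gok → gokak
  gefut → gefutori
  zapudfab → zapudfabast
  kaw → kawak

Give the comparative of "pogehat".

gok and fopak both end in -k yet inflect differently (gokak, fopakori), so the final letter is not what conditions the rule; the number of vowels is.
"pogehat" has 3 vowels. The stems with 3 vowels (zapudfab → zapudfabast, sozpoluw → sozpoluwast) add -ast.
The other patterns: stems with 1 vowel add -ak; stems with 2 vowels add -ori.
So pogehat → pogehatast.

pogehatast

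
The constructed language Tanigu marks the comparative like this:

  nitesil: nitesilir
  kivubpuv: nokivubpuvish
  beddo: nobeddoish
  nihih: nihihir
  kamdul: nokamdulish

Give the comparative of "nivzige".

nivzigeir

nitesil and kamdul both end in -l yet inflect differently (nitesilir, nokamdulish), so the final letter is not what conditions the rule; the first letter is.
"nivzige" begins with n-. The stems beginning with n- (nitesil → nitesilir, nihih → nihihir) add -ir.
The other pattern: stems beginning with b- or k- add no- … -ish around the stem.
So nivzige → nivzigeir.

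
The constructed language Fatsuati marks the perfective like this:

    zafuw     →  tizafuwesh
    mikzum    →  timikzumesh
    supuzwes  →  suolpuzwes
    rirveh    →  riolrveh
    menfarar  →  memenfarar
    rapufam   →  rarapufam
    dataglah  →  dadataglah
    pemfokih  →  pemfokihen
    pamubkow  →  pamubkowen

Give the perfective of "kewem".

keolwem

mikzum and rapufam both end in -m yet inflect differently (timikzumesh, rarapufam), so the final letter is not what conditions the rule; the last vowel is.
"kewem" has last vowel 'e'. The stems whose last vowel is 'e' (supuzwes → suolpuzwes, rirveh → riolrveh) insert -ol- after the first vowel.
So kewem → keolwem.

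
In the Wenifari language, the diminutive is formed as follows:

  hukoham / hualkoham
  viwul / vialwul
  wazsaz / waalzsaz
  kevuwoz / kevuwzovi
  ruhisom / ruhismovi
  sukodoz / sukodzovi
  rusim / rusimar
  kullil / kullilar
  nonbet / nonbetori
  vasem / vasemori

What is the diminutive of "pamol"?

pamlovi

wazsaz and kevuwoz both end in -z yet inflect differently (waalzsaz, kevuwzovi), so the final letter is not what conditions the rule; the last vowel is.
"pamol" has last vowel 'o'. The stems whose last vowel is 'o' (kevuwoz → kevuwzovi, ruhisom → ruhismovi, sukodoz → sukodzovi) delete the last vowel and add -ovi.
The other patterns: stems whose last vowel is 'a' or 'u' insert -al- after the first vowel; stems whose last vowel is 'i' add -ar; stems whose last vowel is 'e' add -ori.
So pamol → pamlovi.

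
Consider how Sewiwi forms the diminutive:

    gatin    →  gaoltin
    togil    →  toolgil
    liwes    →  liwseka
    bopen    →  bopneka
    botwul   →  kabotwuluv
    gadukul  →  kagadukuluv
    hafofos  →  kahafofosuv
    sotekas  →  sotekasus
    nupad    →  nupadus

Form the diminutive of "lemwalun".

"lemwalun" has last vowel 'u'. The stems whose last vowel is 'u' (botwul → kabotwuluv, gadukul → kagadukuluv) add ka- … -uv around the stem.
So lemwalun → kalemwalunuv.

kalemwalunuv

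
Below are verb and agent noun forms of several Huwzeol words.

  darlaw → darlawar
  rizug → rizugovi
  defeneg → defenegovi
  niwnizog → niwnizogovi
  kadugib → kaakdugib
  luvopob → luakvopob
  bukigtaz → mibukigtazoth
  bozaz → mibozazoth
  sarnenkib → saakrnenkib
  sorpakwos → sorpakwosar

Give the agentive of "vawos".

niwnizog and luvopob both have last vowel 'o' yet inflect differently (niwnizogovi, luakvopob), so the last vowel is not what conditions the rule; the final letter is.
"vawos" ends in -s. The one such stem in the data (sorpakwos → sorpakwosar) adds -ar, so the same rule applies.
The other patterns: stems ending in -z add mi- … -oth around the stem; stems ending in -g add -ovi; stems ending in -b insert -ak- after the first vowel.
So vawos → vawosar.

vawosar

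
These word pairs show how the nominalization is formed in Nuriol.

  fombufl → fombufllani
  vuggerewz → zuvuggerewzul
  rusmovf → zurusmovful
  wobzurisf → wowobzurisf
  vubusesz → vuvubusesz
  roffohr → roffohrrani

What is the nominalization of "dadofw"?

vuggerewz and vubusesz both end in -z yet inflect differently (zuvuggerewzul, vuvubusesz), so the final letter is not what conditions the rule; the second-to-last letter is.
"dadofw" has second-to-last letter 'f'. The one such stem in the data (fombufl → fombufllani) doubles the final consonant and adds -ani (as does roffohr), so the same rule applies.
The other patterns: stems whose second-to-last letter is 'v' or 'w' add zu- … -ul around the stem; stems whose second-to-last letter is 's' repeat the first consonant+vowel as a prefix.
So dadofw → dadofwwani.

dadofwwani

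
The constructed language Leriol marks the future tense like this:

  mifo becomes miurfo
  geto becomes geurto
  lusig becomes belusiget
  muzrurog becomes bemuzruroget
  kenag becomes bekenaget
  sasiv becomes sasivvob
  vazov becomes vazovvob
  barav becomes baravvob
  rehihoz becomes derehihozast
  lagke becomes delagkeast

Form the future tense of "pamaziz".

mifo and muzrurog both have last vowel 'o' yet inflect differently (miurfo, bemuzruroget), so the last vowel is not what conditions the rule; the final letter is.
"pamaziz" ends in -z. The one such stem in the data (rehihoz → derehihozast) adds de- … -ast around the stem, so the same rule applies.
The other patterns: stems ending in -o insert -ur- after the first vowel; stems ending in -g add be- … -et around the stem; stems ending in -v double the final consonant and add -ob.
So pamaziz → depamazizast.

depamazizast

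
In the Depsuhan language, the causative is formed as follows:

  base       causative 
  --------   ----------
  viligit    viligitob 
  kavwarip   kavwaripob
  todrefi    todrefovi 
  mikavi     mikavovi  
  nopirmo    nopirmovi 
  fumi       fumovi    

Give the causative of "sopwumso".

"sopwumso" ends in a vowel. The stems ending in a vowel (todrefi → todrefovi, mikavi → mikavovi, nopirmo → nopirmovi) drop the final letter and add -ovi.
The other pattern: stems ending in a consonant add -ob.
So sopwumso → sopwumsovi.

sopwumsovi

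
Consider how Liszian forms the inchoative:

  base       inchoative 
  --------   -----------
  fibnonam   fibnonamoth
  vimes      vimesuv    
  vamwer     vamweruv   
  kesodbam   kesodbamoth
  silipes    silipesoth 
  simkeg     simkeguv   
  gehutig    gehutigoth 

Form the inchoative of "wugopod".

simkeg and gehutig both end in -g yet inflect differently (simkeguv, gehutigoth), so the final letter is not what conditions the rule; the number of vowels is.
"wugopod" has 3 vowels. The stems with 3 vowels (fibnonam → fibnonamoth, gehutig → gehutigoth, silipes → silipesoth) add -oth.
So wugopod → wugopodoth.

wugopodoth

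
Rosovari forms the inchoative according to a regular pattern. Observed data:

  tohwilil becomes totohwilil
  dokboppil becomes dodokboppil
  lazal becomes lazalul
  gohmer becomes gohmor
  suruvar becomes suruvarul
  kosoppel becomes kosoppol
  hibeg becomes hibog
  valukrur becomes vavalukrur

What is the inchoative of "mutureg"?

kosoppel and tohwilil both end in -l yet inflect differently (kosoppol, totohwilil), so the final letter is not what conditions the rule; the last vowel is.
"mutureg" has last vowel 'e'. The stems whose last vowel is 'e' (hibeg → hibog, gohmer → gohmor, kosoppel → kosoppol) change the last vowel to 'o'.
So mutureg → muturog.

muturog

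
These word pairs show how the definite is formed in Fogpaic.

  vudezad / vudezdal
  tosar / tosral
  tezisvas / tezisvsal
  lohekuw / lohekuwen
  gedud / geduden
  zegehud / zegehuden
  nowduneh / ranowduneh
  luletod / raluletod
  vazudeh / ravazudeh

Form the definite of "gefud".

"gefud" has last vowel 'u'. The stems whose last vowel is 'u' (lohekuw → lohekuwen, gedud → geduden, zegehud → zegehuden) add -en.
So gefud → gefuden.

gefuden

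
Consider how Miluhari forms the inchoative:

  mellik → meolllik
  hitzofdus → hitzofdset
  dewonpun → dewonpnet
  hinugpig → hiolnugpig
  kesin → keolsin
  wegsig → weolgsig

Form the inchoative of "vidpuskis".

kesin and dewonpun both end in -n yet inflect differently (keolsin, dewonpnet), so the final letter is not what conditions the rule; the last vowel is.
"vidpuskis" has last vowel 'i'. The stems whose last vowel is 'i' (kesin → keolsin, mellik → meolllik, hinugpig → hiolnugpig) insert -ol- after the first vowel.
The other pattern: stems whose last vowel is 'u' delete the last vowel and add -et.
So vidpuskis → violdpuskis.

violdpuskis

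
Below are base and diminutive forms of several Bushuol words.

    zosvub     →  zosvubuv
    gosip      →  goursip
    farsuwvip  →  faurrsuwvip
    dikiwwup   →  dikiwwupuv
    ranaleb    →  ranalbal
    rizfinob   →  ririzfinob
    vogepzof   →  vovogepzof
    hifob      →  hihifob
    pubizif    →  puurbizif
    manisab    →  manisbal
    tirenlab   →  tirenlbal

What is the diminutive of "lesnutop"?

lelesnutop

zosvub and tirenlab both end in -b yet inflect differently (zosvubuv, tirenlbal), so the final letter is not what conditions the rule; the last vowel is.
"lesnutop" has last vowel 'o'. The stems whose last vowel is 'o' (rizfinob → ririzfinob, vogepzof → vovogepzof, hifob → hihifob) repeat the first consonant+vowel as a prefix.
The other patterns: stems whose last vowel is 'u' add -uv; stems whose last vowel is 'a' or 'e' delete the last vowel and add -al; stems whose last vowel is 'i' insert -ur- after the first vowel.
So lesnutop → lelesnutop.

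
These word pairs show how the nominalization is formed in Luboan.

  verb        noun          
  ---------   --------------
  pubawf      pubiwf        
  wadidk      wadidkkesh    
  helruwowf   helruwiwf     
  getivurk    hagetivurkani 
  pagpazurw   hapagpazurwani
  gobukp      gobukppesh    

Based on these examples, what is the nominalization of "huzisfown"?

getivurk and wadidk both end in -k yet inflect differently (hagetivurkani, wadidkkesh), so the final letter is not what conditions the rule; the second-to-last letter is.
"huzisfown" has second-to-last letter 'w'. The stems whose second-to-last letter is 'w' (pubawf → pubiwf, helruwowf → helruwiwf) change the last vowel to 'i'.
So huzisfown → huzisfiwn.

huzisfiwn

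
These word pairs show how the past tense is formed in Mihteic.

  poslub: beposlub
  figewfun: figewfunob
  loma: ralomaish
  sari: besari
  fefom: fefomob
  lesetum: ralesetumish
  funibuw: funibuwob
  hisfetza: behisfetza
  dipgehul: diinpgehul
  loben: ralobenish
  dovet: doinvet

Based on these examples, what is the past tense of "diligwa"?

"diligwa" begins with d-. The stems beginning with d- (dovet → doinvet, dipgehul → diinpgehul) insert -in- after the first vowel.
The other patterns: stems beginning with f- add -ob; stems beginning with l- add ra- … -ish around the stem; stems beginning with h-, p- or s- add the prefix be-.
So diligwa → diinligwa.

diinligwa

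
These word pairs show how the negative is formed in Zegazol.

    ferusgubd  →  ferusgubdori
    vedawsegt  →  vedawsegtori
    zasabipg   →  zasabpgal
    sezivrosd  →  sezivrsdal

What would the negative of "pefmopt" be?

pefmptal

ferusgubd and sezivrosd both end in -d yet inflect differently (ferusgubdori, sezivrsdal), so the final letter is not what conditions the rule; the second-to-last letter is.
"pefmopt" has second-to-last letter 'p'. The one such stem in the data (zasabipg → zasabpgal) deletes the last vowel and adds -al (as does sezivrosd), so the same rule applies.
So pefmopt → pefmptal.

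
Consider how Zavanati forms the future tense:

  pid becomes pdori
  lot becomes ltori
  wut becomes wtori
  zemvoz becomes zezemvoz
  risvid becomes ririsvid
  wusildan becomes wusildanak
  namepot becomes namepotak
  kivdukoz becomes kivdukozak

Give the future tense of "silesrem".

"silesrem" has 3 vowels. The stems with 3 vowels (wusildan → wusildanak, namepot → namepotak, kivdukoz → kivdukozak) add -ak.
The other patterns: stems with 1 vowel delete the last vowel and add -ori; stems with 2 vowels repeat the first consonant+vowel as a prefix.
So silesrem → silesremak.

silesremak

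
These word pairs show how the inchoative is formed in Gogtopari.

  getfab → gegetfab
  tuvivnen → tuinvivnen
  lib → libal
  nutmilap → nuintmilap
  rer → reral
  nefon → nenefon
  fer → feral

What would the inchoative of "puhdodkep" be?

lib and getfab both end in -b yet inflect differently (libal, gegetfab), so the final letter is not what conditions the rule; the number of vowels is.
"puhdodkep" has 3 vowels. The stems with 3 vowels (nutmilap → nuintmilap, tuvivnen → tuinvivnen) insert -in- after the first vowel.
The other patterns: stems with 1 vowel add -al; stems with 2 vowels repeat the first consonant+vowel as a prefix.
So puhdodkep → puinhdodkep.

puinhdodkep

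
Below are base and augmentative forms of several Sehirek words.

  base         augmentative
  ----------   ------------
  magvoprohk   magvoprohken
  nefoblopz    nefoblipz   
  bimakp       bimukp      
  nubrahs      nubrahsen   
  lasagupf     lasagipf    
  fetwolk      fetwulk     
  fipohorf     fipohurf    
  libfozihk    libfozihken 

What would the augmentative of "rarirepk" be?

magvoprohk and fetwolk both end in -k yet inflect differently (magvoprohken, fetwulk), so the final letter is not what conditions the rule; the second-to-last letter is.
"rarirepk" has second-to-last letter 'p'. The stems whose second-to-last letter is 'p' (lasagupf → lasagipf, nefoblopz → nefoblipz) change the last vowel to 'i'.
So rarirepk → rariripk.

rariripk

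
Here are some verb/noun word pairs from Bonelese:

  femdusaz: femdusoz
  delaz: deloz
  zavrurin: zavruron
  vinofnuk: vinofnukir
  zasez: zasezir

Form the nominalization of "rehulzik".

"rehulzik" has last vowel 'i'. The one such stem in the data (zavrurin → zavruron) changes the last vowel to 'o' (as do femdusaz, delaz), so the same rule applies.
The other pattern: stems whose last vowel is 'e' or 'u' add -ir.
So rehulzik → rehulzok.

rehulzok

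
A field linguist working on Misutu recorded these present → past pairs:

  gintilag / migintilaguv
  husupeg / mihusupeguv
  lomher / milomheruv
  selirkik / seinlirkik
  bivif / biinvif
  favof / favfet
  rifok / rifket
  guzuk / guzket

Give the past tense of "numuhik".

bivif and favof both end in -f yet inflect differently (biinvif, favfet), so the final letter is not what conditions the rule; the last vowel is.
"numuhik" has last vowel 'i'. The stems whose last vowel is 'i' (selirkik → seinlirkik, bivif → biinvif) insert -in- after the first vowel.
The other patterns: stems whose last vowel is 'a' or 'e' add mi- … -uv around the stem; stems whose last vowel is 'o' or 'u' delete the last vowel and add -et.
So numuhik → nuinmuhik.

nuinmuhik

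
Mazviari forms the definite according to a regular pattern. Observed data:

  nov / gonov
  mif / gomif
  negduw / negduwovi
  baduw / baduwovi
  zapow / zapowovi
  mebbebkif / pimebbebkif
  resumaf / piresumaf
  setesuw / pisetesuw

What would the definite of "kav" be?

gokav

"kav" has 1 vowel. The stems with 1 vowel (nov → gonov, mif → gomif) add the prefix go-.
The other patterns: stems with 2 vowels add -ovi; stems with 3 vowels add the prefix pi-.
So kav → gokav.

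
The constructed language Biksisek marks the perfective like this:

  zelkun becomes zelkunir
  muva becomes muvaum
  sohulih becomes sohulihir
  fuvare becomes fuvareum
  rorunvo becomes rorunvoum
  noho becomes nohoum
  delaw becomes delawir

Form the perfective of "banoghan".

muva and delaw both have last vowel 'a' yet inflect differently (muvaum, delawir), so the last vowel is not what conditions the rule; whether the stem ends in a vowel or a consonant is.
"banoghan" ends in a consonant. The stems ending in a consonant (zelkun → zelkunir, sohulih → sohulihir, delaw → delawir) add -ir.
The other pattern: stems ending in a vowel add -um.
So banoghan → banoghanir.

banoghanir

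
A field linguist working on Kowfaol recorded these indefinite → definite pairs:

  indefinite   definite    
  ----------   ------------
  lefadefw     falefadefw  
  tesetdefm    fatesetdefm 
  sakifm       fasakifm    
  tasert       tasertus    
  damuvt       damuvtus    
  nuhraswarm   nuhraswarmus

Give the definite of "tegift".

"tegift" has second-to-last letter 'f'. The stems whose second-to-last letter is 'f' (lefadefw → falefadefw, tesetdefm → fatesetdefm, sakifm → fasakifm) add the prefix fa-.
So tegift → fategift.

fategift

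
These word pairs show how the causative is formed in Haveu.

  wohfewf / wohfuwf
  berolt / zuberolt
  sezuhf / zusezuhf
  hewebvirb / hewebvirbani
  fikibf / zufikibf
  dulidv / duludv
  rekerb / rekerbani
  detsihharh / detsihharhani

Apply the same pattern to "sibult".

"sibult" has second-to-last letter 'l'. The one such stem in the data (berolt → zuberolt) adds the prefix zu-, so the same rule applies.
The other patterns: stems whose second-to-last letter is 'd' or 'w' change the last vowel to 'u'; stems whose second-to-last letter is 'r' add -ani.
So sibult → zusibult.

zusibult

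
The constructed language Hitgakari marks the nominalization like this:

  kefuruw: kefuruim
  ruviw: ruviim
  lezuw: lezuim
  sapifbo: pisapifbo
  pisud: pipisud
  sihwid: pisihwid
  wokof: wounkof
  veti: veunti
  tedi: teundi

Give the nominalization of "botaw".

botaim

kefuruw and pisud both have last vowel 'u' yet inflect differently (kefuruim, pipisud), so the last vowel is not what conditions the rule; the final letter is.
"botaw" ends in -w. The stems ending in -w (kefuruw → kefuruim, ruviw → ruviim, lezuw → lezuim) drop the final letter and add -im.
So botaw → botaim.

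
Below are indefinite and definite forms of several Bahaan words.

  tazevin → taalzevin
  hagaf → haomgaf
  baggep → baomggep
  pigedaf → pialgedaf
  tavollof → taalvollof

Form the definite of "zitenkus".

zialtenkus

pigedaf and hagaf both end in -f yet inflect differently (pialgedaf, haomgaf), so the final letter is not what conditions the rule; the number of vowels is.
"zitenkus" has 3 vowels. The stems with 3 vowels (tazevin → taalzevin, pigedaf → pialgedaf, tavollof → taalvollof) insert -al- after the first vowel.
So zitenkus → zialtenkus.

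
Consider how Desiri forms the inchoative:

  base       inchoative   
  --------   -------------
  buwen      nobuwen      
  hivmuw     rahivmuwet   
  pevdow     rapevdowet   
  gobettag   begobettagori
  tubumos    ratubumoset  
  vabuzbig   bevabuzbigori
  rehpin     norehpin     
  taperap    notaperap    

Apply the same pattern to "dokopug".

vabuzbig and rehpin both have last vowel 'i' yet inflect differently (bevabuzbigori, norehpin), so the last vowel is not what conditions the rule; the final letter is.
"dokopug" ends in -g. The stems ending in -g (gobettag → begobettagori, vabuzbig → bevabuzbigori) add be- … -ori around the stem.
So dokopug → bedokopugori.

bedokopugori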